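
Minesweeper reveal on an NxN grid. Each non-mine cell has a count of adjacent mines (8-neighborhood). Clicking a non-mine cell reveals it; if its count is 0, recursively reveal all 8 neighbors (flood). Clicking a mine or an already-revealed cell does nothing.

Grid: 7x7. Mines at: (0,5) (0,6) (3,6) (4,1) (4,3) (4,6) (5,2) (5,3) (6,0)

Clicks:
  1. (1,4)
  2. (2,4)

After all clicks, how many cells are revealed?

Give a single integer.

Click 1 (1,4) count=1: revealed 1 new [(1,4)] -> total=1
Click 2 (2,4) count=0: revealed 22 new [(0,0) (0,1) (0,2) (0,3) (0,4) (1,0) (1,1) (1,2) (1,3) (1,5) (2,0) (2,1) (2,2) (2,3) (2,4) (2,5) (3,0) (3,1) (3,2) (3,3) (3,4) (3,5)] -> total=23

Answer: 23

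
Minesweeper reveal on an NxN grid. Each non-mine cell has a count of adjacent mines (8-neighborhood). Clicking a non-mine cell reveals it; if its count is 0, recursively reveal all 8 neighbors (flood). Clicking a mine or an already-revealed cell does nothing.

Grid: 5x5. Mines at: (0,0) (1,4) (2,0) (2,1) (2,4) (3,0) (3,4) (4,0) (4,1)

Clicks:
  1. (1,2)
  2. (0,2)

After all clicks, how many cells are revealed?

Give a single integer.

Answer: 6

Derivation:
Click 1 (1,2) count=1: revealed 1 new [(1,2)] -> total=1
Click 2 (0,2) count=0: revealed 5 new [(0,1) (0,2) (0,3) (1,1) (1,3)] -> total=6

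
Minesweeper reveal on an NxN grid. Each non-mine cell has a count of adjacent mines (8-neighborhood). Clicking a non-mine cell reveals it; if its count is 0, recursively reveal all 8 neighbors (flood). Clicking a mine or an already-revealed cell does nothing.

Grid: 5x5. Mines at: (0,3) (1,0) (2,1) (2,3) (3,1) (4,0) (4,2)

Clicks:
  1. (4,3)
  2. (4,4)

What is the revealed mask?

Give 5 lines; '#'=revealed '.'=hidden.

Click 1 (4,3) count=1: revealed 1 new [(4,3)] -> total=1
Click 2 (4,4) count=0: revealed 3 new [(3,3) (3,4) (4,4)] -> total=4

Answer: .....
.....
.....
...##
...##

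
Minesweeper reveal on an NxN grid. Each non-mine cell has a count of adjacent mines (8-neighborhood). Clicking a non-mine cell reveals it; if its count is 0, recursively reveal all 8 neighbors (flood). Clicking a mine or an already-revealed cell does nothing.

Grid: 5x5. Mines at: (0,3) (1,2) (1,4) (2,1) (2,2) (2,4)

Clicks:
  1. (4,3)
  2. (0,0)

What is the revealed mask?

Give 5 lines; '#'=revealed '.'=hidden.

Answer: ##...
##...
.....
#####
#####

Derivation:
Click 1 (4,3) count=0: revealed 10 new [(3,0) (3,1) (3,2) (3,3) (3,4) (4,0) (4,1) (4,2) (4,3) (4,4)] -> total=10
Click 2 (0,0) count=0: revealed 4 new [(0,0) (0,1) (1,0) (1,1)] -> total=14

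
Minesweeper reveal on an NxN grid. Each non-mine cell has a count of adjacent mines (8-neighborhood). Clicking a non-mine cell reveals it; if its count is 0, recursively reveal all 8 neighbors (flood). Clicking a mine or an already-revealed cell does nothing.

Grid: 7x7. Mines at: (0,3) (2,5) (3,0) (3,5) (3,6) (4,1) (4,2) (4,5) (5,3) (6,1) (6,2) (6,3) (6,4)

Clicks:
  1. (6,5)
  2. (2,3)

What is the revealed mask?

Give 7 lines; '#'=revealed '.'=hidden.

Answer: ###....
#####..
#####..
.####..
.......
.......
.....#.

Derivation:
Click 1 (6,5) count=1: revealed 1 new [(6,5)] -> total=1
Click 2 (2,3) count=0: revealed 17 new [(0,0) (0,1) (0,2) (1,0) (1,1) (1,2) (1,3) (1,4) (2,0) (2,1) (2,2) (2,3) (2,4) (3,1) (3,2) (3,3) (3,4)] -> total=18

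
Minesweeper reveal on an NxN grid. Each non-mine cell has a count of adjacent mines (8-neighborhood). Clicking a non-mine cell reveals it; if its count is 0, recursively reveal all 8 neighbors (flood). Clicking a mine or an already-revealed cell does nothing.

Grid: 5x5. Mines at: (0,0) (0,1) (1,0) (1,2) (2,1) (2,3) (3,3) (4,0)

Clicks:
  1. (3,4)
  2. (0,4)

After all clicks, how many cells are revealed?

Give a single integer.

Answer: 5

Derivation:
Click 1 (3,4) count=2: revealed 1 new [(3,4)] -> total=1
Click 2 (0,4) count=0: revealed 4 new [(0,3) (0,4) (1,3) (1,4)] -> total=5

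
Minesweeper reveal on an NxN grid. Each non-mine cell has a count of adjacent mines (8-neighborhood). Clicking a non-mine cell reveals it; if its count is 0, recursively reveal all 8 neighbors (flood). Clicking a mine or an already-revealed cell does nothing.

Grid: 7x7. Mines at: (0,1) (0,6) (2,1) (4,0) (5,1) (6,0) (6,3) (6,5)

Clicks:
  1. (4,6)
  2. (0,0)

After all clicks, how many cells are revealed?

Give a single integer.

Click 1 (4,6) count=0: revealed 29 new [(0,2) (0,3) (0,4) (0,5) (1,2) (1,3) (1,4) (1,5) (1,6) (2,2) (2,3) (2,4) (2,5) (2,6) (3,2) (3,3) (3,4) (3,5) (3,6) (4,2) (4,3) (4,4) (4,5) (4,6) (5,2) (5,3) (5,4) (5,5) (5,6)] -> total=29
Click 2 (0,0) count=1: revealed 1 new [(0,0)] -> total=30

Answer: 30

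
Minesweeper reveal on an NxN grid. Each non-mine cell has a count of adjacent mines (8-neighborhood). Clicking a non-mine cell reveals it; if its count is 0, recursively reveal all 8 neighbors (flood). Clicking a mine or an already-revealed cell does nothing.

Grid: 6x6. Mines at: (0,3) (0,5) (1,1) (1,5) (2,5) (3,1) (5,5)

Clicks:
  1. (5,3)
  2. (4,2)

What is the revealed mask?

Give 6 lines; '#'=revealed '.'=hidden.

Click 1 (5,3) count=0: revealed 19 new [(1,2) (1,3) (1,4) (2,2) (2,3) (2,4) (3,2) (3,3) (3,4) (4,0) (4,1) (4,2) (4,3) (4,4) (5,0) (5,1) (5,2) (5,3) (5,4)] -> total=19
Click 2 (4,2) count=1: revealed 0 new [(none)] -> total=19

Answer: ......
..###.
..###.
..###.
#####.
#####.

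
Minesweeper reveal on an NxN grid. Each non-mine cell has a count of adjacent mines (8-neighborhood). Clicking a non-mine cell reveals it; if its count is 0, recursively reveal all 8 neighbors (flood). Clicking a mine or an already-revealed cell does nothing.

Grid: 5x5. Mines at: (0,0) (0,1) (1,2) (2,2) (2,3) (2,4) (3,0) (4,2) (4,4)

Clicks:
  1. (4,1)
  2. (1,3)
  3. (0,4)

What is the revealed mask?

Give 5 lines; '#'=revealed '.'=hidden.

Answer: ...##
...##
.....
.....
.#...

Derivation:
Click 1 (4,1) count=2: revealed 1 new [(4,1)] -> total=1
Click 2 (1,3) count=4: revealed 1 new [(1,3)] -> total=2
Click 3 (0,4) count=0: revealed 3 new [(0,3) (0,4) (1,4)] -> total=5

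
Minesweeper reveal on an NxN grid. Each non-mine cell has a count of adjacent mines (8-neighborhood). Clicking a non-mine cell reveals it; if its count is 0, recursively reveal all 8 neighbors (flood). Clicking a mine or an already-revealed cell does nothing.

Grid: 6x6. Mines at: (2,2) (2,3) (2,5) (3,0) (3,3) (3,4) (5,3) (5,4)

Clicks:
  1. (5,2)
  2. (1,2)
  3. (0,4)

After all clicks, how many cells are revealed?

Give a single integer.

Click 1 (5,2) count=1: revealed 1 new [(5,2)] -> total=1
Click 2 (1,2) count=2: revealed 1 new [(1,2)] -> total=2
Click 3 (0,4) count=0: revealed 13 new [(0,0) (0,1) (0,2) (0,3) (0,4) (0,5) (1,0) (1,1) (1,3) (1,4) (1,5) (2,0) (2,1)] -> total=15

Answer: 15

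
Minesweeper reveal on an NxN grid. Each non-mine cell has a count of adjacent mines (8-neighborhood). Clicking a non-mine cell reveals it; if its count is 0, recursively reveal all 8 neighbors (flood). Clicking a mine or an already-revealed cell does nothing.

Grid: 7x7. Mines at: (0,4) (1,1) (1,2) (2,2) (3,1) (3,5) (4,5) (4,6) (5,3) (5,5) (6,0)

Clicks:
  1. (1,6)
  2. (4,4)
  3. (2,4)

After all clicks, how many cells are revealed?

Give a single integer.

Click 1 (1,6) count=0: revealed 6 new [(0,5) (0,6) (1,5) (1,6) (2,5) (2,6)] -> total=6
Click 2 (4,4) count=4: revealed 1 new [(4,4)] -> total=7
Click 3 (2,4) count=1: revealed 1 new [(2,4)] -> total=8

Answer: 8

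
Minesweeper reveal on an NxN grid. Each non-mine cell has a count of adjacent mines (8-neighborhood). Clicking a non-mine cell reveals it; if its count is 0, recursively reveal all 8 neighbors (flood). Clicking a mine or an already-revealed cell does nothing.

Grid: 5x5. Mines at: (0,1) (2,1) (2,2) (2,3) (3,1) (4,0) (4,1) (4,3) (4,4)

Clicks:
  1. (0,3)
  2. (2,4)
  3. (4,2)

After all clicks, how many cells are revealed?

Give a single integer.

Answer: 8

Derivation:
Click 1 (0,3) count=0: revealed 6 new [(0,2) (0,3) (0,4) (1,2) (1,3) (1,4)] -> total=6
Click 2 (2,4) count=1: revealed 1 new [(2,4)] -> total=7
Click 3 (4,2) count=3: revealed 1 new [(4,2)] -> total=8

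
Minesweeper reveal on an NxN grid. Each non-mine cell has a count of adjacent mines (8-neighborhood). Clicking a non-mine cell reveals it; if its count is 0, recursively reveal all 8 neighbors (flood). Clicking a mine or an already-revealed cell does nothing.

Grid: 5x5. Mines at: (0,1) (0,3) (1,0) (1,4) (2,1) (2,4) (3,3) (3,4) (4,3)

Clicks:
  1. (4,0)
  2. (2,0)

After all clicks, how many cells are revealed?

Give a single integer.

Click 1 (4,0) count=0: revealed 6 new [(3,0) (3,1) (3,2) (4,0) (4,1) (4,2)] -> total=6
Click 2 (2,0) count=2: revealed 1 new [(2,0)] -> total=7

Answer: 7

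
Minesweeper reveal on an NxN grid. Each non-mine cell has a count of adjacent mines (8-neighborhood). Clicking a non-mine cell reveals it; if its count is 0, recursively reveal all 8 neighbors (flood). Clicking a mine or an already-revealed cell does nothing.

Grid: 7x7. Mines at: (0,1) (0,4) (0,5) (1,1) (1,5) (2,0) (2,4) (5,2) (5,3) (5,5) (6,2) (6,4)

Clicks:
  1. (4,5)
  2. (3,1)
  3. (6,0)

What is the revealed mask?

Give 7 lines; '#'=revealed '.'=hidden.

Answer: .......
.......
.......
##.....
##...#.
##.....
##.....

Derivation:
Click 1 (4,5) count=1: revealed 1 new [(4,5)] -> total=1
Click 2 (3,1) count=1: revealed 1 new [(3,1)] -> total=2
Click 3 (6,0) count=0: revealed 7 new [(3,0) (4,0) (4,1) (5,0) (5,1) (6,0) (6,1)] -> total=9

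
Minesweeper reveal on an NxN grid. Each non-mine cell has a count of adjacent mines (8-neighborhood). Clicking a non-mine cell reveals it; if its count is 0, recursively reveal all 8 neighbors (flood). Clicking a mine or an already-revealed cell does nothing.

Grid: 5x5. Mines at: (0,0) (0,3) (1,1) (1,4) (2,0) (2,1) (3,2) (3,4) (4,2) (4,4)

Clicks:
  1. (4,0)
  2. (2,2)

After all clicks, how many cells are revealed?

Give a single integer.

Answer: 5

Derivation:
Click 1 (4,0) count=0: revealed 4 new [(3,0) (3,1) (4,0) (4,1)] -> total=4
Click 2 (2,2) count=3: revealed 1 new [(2,2)] -> total=5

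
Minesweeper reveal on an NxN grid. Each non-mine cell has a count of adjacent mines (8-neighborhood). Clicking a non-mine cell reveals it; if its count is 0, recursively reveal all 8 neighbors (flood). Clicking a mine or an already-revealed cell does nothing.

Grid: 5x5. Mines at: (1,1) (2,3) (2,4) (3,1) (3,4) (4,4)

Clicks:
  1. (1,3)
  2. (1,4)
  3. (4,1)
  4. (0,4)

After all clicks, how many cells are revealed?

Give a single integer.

Answer: 7

Derivation:
Click 1 (1,3) count=2: revealed 1 new [(1,3)] -> total=1
Click 2 (1,4) count=2: revealed 1 new [(1,4)] -> total=2
Click 3 (4,1) count=1: revealed 1 new [(4,1)] -> total=3
Click 4 (0,4) count=0: revealed 4 new [(0,2) (0,3) (0,4) (1,2)] -> total=7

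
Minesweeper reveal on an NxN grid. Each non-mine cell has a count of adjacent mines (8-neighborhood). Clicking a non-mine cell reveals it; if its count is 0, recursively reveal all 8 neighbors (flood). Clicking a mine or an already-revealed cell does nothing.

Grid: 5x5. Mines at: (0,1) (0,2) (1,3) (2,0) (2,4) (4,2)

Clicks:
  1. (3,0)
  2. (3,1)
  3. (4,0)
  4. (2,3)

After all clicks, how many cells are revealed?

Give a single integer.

Answer: 5

Derivation:
Click 1 (3,0) count=1: revealed 1 new [(3,0)] -> total=1
Click 2 (3,1) count=2: revealed 1 new [(3,1)] -> total=2
Click 3 (4,0) count=0: revealed 2 new [(4,0) (4,1)] -> total=4
Click 4 (2,3) count=2: revealed 1 new [(2,3)] -> total=5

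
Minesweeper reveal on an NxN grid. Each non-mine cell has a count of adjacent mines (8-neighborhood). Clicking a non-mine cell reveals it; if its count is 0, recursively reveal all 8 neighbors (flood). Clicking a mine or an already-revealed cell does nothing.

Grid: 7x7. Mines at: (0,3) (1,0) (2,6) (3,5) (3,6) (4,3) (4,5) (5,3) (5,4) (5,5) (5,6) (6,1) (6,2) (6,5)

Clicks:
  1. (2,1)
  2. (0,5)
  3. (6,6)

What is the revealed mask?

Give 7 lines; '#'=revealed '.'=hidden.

Click 1 (2,1) count=1: revealed 1 new [(2,1)] -> total=1
Click 2 (0,5) count=0: revealed 6 new [(0,4) (0,5) (0,6) (1,4) (1,5) (1,6)] -> total=7
Click 3 (6,6) count=3: revealed 1 new [(6,6)] -> total=8

Answer: ....###
....###
.#.....
.......
.......
.......
......#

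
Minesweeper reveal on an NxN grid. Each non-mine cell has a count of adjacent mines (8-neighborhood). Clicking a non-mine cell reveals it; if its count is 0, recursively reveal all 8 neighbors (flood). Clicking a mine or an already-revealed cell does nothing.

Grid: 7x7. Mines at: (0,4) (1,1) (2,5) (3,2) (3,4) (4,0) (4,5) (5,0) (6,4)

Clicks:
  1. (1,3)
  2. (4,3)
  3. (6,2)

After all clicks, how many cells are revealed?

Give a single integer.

Answer: 10

Derivation:
Click 1 (1,3) count=1: revealed 1 new [(1,3)] -> total=1
Click 2 (4,3) count=2: revealed 1 new [(4,3)] -> total=2
Click 3 (6,2) count=0: revealed 8 new [(4,1) (4,2) (5,1) (5,2) (5,3) (6,1) (6,2) (6,3)] -> total=10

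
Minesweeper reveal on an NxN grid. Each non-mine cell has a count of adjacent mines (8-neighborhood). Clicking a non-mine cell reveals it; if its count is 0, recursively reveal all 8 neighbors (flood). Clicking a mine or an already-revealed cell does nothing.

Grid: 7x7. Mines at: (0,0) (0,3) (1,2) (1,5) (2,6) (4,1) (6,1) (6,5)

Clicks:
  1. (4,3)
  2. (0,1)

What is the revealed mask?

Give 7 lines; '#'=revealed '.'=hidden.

Click 1 (4,3) count=0: revealed 22 new [(2,2) (2,3) (2,4) (2,5) (3,2) (3,3) (3,4) (3,5) (3,6) (4,2) (4,3) (4,4) (4,5) (4,6) (5,2) (5,3) (5,4) (5,5) (5,6) (6,2) (6,3) (6,4)] -> total=22
Click 2 (0,1) count=2: revealed 1 new [(0,1)] -> total=23

Answer: .#.....
.......
..####.
..#####
..#####
..#####
..###..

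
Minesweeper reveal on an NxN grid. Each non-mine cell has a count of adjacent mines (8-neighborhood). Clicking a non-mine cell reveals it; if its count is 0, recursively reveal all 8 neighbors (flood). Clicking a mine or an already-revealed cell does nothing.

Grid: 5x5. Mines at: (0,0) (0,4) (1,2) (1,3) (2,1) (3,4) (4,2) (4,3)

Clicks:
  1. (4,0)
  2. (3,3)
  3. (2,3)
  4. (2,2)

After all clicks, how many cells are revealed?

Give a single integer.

Click 1 (4,0) count=0: revealed 4 new [(3,0) (3,1) (4,0) (4,1)] -> total=4
Click 2 (3,3) count=3: revealed 1 new [(3,3)] -> total=5
Click 3 (2,3) count=3: revealed 1 new [(2,3)] -> total=6
Click 4 (2,2) count=3: revealed 1 new [(2,2)] -> total=7

Answer: 7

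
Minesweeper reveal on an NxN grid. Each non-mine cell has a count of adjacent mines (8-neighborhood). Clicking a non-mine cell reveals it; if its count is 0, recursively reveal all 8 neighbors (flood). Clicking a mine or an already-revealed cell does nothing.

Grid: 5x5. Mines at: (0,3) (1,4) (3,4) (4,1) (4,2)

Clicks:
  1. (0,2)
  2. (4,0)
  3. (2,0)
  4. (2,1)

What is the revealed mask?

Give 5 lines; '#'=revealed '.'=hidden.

Click 1 (0,2) count=1: revealed 1 new [(0,2)] -> total=1
Click 2 (4,0) count=1: revealed 1 new [(4,0)] -> total=2
Click 3 (2,0) count=0: revealed 14 new [(0,0) (0,1) (1,0) (1,1) (1,2) (1,3) (2,0) (2,1) (2,2) (2,3) (3,0) (3,1) (3,2) (3,3)] -> total=16
Click 4 (2,1) count=0: revealed 0 new [(none)] -> total=16

Answer: ###..
####.
####.
####.
#....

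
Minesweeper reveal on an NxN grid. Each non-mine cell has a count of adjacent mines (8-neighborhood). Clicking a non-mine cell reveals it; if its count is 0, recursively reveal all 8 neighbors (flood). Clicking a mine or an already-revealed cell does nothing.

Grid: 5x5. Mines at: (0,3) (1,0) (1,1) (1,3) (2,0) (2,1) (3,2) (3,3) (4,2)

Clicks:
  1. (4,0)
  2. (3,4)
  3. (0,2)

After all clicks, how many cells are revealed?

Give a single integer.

Click 1 (4,0) count=0: revealed 4 new [(3,0) (3,1) (4,0) (4,1)] -> total=4
Click 2 (3,4) count=1: revealed 1 new [(3,4)] -> total=5
Click 3 (0,2) count=3: revealed 1 new [(0,2)] -> total=6

Answer: 6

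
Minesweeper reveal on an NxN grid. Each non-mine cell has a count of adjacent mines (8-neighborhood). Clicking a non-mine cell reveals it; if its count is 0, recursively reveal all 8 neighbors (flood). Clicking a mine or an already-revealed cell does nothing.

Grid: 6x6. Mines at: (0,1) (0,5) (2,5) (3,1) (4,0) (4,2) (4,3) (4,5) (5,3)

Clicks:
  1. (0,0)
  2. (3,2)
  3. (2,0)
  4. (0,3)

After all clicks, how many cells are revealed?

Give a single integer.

Click 1 (0,0) count=1: revealed 1 new [(0,0)] -> total=1
Click 2 (3,2) count=3: revealed 1 new [(3,2)] -> total=2
Click 3 (2,0) count=1: revealed 1 new [(2,0)] -> total=3
Click 4 (0,3) count=0: revealed 11 new [(0,2) (0,3) (0,4) (1,2) (1,3) (1,4) (2,2) (2,3) (2,4) (3,3) (3,4)] -> total=14

Answer: 14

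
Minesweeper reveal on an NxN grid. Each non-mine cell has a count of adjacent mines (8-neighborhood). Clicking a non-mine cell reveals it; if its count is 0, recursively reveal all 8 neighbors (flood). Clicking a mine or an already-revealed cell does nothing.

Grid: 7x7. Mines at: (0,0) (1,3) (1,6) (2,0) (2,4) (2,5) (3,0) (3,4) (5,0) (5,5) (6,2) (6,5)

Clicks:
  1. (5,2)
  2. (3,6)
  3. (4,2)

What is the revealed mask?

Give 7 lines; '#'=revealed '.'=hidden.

Click 1 (5,2) count=1: revealed 1 new [(5,2)] -> total=1
Click 2 (3,6) count=1: revealed 1 new [(3,6)] -> total=2
Click 3 (4,2) count=0: revealed 11 new [(2,1) (2,2) (2,3) (3,1) (3,2) (3,3) (4,1) (4,2) (4,3) (5,1) (5,3)] -> total=13

Answer: .......
.......
.###...
.###..#
.###...
.###...
.......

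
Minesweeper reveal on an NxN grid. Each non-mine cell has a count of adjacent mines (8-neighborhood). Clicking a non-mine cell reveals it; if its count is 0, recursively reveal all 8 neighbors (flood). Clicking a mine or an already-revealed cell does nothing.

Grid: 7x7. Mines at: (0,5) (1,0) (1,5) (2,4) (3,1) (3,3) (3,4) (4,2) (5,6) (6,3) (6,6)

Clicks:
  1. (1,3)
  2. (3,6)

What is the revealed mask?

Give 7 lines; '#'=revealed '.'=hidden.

Answer: .......
...#...
.....##
.....##
.....##
.......
.......

Derivation:
Click 1 (1,3) count=1: revealed 1 new [(1,3)] -> total=1
Click 2 (3,6) count=0: revealed 6 new [(2,5) (2,6) (3,5) (3,6) (4,5) (4,6)] -> total=7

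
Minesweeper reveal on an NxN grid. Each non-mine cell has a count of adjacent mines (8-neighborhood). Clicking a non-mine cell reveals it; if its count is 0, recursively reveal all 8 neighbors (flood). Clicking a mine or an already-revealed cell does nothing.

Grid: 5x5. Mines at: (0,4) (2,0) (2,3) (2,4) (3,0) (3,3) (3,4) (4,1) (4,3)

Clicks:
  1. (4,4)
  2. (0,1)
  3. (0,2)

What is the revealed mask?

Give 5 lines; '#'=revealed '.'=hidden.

Answer: ####.
####.
.....
.....
....#

Derivation:
Click 1 (4,4) count=3: revealed 1 new [(4,4)] -> total=1
Click 2 (0,1) count=0: revealed 8 new [(0,0) (0,1) (0,2) (0,3) (1,0) (1,1) (1,2) (1,3)] -> total=9
Click 3 (0,2) count=0: revealed 0 new [(none)] -> total=9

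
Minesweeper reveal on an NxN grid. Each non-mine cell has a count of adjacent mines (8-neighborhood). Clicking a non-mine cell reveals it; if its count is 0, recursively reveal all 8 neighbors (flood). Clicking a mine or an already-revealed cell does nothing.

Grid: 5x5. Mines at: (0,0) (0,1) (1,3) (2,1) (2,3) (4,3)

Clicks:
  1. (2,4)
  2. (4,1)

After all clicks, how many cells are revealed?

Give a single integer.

Answer: 7

Derivation:
Click 1 (2,4) count=2: revealed 1 new [(2,4)] -> total=1
Click 2 (4,1) count=0: revealed 6 new [(3,0) (3,1) (3,2) (4,0) (4,1) (4,2)] -> total=7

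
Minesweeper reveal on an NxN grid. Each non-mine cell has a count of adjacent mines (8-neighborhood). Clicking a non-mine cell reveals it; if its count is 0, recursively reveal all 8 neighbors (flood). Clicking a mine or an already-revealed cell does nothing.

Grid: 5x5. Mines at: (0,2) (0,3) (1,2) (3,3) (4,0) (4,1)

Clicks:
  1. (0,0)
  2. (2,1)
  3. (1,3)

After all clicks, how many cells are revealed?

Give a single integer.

Click 1 (0,0) count=0: revealed 8 new [(0,0) (0,1) (1,0) (1,1) (2,0) (2,1) (3,0) (3,1)] -> total=8
Click 2 (2,1) count=1: revealed 0 new [(none)] -> total=8
Click 3 (1,3) count=3: revealed 1 new [(1,3)] -> total=9

Answer: 9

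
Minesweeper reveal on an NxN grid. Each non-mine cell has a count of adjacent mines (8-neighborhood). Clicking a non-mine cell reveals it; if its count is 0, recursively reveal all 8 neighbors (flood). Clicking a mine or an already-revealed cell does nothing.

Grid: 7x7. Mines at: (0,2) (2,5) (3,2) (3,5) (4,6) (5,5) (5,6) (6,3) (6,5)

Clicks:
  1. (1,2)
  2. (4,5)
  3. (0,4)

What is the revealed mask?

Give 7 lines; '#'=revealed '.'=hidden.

Click 1 (1,2) count=1: revealed 1 new [(1,2)] -> total=1
Click 2 (4,5) count=4: revealed 1 new [(4,5)] -> total=2
Click 3 (0,4) count=0: revealed 8 new [(0,3) (0,4) (0,5) (0,6) (1,3) (1,4) (1,5) (1,6)] -> total=10

Answer: ...####
..#####
.......
.......
.....#.
.......
.......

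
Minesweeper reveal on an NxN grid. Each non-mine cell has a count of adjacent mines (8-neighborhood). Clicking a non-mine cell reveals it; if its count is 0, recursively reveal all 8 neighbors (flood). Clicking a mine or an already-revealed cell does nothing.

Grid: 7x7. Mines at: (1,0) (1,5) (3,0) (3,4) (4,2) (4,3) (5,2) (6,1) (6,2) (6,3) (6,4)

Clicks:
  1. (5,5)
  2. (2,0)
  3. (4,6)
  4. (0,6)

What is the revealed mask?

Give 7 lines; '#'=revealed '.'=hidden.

Click 1 (5,5) count=1: revealed 1 new [(5,5)] -> total=1
Click 2 (2,0) count=2: revealed 1 new [(2,0)] -> total=2
Click 3 (4,6) count=0: revealed 9 new [(2,5) (2,6) (3,5) (3,6) (4,5) (4,6) (5,6) (6,5) (6,6)] -> total=11
Click 4 (0,6) count=1: revealed 1 new [(0,6)] -> total=12

Answer: ......#
.......
#....##
.....##
.....##
.....##
.....##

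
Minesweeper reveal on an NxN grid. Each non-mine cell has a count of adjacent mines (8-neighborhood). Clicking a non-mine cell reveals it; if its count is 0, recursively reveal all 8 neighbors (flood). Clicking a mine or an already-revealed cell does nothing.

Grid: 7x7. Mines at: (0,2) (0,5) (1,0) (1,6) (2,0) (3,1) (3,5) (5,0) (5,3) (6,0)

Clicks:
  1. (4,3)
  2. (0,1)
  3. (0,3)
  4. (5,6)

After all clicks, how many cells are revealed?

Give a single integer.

Click 1 (4,3) count=1: revealed 1 new [(4,3)] -> total=1
Click 2 (0,1) count=2: revealed 1 new [(0,1)] -> total=2
Click 3 (0,3) count=1: revealed 1 new [(0,3)] -> total=3
Click 4 (5,6) count=0: revealed 9 new [(4,4) (4,5) (4,6) (5,4) (5,5) (5,6) (6,4) (6,5) (6,6)] -> total=12

Answer: 12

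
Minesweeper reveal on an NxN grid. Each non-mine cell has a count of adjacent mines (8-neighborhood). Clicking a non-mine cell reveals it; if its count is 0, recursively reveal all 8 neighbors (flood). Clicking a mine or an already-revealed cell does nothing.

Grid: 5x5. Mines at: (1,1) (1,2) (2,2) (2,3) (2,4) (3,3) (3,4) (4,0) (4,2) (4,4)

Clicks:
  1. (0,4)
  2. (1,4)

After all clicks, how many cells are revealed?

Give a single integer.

Answer: 4

Derivation:
Click 1 (0,4) count=0: revealed 4 new [(0,3) (0,4) (1,3) (1,4)] -> total=4
Click 2 (1,4) count=2: revealed 0 new [(none)] -> total=4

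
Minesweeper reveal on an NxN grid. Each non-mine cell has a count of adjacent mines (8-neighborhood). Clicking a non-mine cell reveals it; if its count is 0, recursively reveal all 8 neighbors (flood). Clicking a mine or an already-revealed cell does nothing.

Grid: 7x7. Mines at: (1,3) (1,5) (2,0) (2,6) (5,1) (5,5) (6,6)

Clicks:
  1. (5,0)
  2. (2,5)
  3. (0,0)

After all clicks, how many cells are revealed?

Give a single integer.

Answer: 8

Derivation:
Click 1 (5,0) count=1: revealed 1 new [(5,0)] -> total=1
Click 2 (2,5) count=2: revealed 1 new [(2,5)] -> total=2
Click 3 (0,0) count=0: revealed 6 new [(0,0) (0,1) (0,2) (1,0) (1,1) (1,2)] -> total=8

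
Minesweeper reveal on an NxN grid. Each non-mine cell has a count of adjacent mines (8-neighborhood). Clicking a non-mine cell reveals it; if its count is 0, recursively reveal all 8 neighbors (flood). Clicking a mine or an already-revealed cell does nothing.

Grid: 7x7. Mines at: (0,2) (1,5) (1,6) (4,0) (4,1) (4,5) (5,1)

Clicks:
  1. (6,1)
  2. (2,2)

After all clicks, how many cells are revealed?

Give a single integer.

Answer: 31

Derivation:
Click 1 (6,1) count=1: revealed 1 new [(6,1)] -> total=1
Click 2 (2,2) count=0: revealed 30 new [(0,0) (0,1) (1,0) (1,1) (1,2) (1,3) (1,4) (2,0) (2,1) (2,2) (2,3) (2,4) (3,0) (3,1) (3,2) (3,3) (3,4) (4,2) (4,3) (4,4) (5,2) (5,3) (5,4) (5,5) (5,6) (6,2) (6,3) (6,4) (6,5) (6,6)] -> total=31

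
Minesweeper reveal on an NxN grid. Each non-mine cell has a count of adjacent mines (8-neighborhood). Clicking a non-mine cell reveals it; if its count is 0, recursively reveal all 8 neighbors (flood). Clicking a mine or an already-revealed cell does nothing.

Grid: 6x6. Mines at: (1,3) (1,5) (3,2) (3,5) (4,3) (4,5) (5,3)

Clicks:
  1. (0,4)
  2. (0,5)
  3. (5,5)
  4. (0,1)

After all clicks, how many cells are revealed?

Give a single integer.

Answer: 20

Derivation:
Click 1 (0,4) count=2: revealed 1 new [(0,4)] -> total=1
Click 2 (0,5) count=1: revealed 1 new [(0,5)] -> total=2
Click 3 (5,5) count=1: revealed 1 new [(5,5)] -> total=3
Click 4 (0,1) count=0: revealed 17 new [(0,0) (0,1) (0,2) (1,0) (1,1) (1,2) (2,0) (2,1) (2,2) (3,0) (3,1) (4,0) (4,1) (4,2) (5,0) (5,1) (5,2)] -> total=20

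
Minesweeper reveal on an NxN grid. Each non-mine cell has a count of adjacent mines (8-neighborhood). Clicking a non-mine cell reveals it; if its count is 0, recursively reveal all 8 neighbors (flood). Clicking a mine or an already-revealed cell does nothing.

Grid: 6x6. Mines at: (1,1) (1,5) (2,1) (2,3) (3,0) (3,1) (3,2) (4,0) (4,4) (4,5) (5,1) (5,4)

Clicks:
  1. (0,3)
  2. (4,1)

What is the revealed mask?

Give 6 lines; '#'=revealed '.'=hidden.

Click 1 (0,3) count=0: revealed 6 new [(0,2) (0,3) (0,4) (1,2) (1,3) (1,4)] -> total=6
Click 2 (4,1) count=5: revealed 1 new [(4,1)] -> total=7

Answer: ..###.
..###.
......
......
.#....
......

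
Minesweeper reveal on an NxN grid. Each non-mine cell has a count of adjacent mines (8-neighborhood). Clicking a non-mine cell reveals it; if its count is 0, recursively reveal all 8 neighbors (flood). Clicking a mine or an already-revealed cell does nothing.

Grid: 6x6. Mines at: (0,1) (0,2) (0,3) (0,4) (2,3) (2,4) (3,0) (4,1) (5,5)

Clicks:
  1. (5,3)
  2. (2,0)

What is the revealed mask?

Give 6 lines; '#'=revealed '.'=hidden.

Answer: ......
......
#.....
..###.
..###.
..###.

Derivation:
Click 1 (5,3) count=0: revealed 9 new [(3,2) (3,3) (3,4) (4,2) (4,3) (4,4) (5,2) (5,3) (5,4)] -> total=9
Click 2 (2,0) count=1: revealed 1 new [(2,0)] -> total=10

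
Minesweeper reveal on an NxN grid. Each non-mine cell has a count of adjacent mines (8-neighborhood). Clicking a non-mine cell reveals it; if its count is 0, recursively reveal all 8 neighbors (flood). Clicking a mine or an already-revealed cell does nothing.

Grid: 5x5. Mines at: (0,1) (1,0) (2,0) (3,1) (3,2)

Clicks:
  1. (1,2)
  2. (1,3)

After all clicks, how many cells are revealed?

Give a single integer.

Answer: 13

Derivation:
Click 1 (1,2) count=1: revealed 1 new [(1,2)] -> total=1
Click 2 (1,3) count=0: revealed 12 new [(0,2) (0,3) (0,4) (1,3) (1,4) (2,2) (2,3) (2,4) (3,3) (3,4) (4,3) (4,4)] -> total=13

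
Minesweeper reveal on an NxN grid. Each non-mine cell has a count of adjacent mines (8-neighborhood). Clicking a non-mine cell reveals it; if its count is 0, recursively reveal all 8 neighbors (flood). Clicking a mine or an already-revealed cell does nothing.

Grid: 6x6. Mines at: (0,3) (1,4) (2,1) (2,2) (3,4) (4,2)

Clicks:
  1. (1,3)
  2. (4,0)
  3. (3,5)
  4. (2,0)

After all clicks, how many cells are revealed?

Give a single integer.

Answer: 9

Derivation:
Click 1 (1,3) count=3: revealed 1 new [(1,3)] -> total=1
Click 2 (4,0) count=0: revealed 6 new [(3,0) (3,1) (4,0) (4,1) (5,0) (5,1)] -> total=7
Click 3 (3,5) count=1: revealed 1 new [(3,5)] -> total=8
Click 4 (2,0) count=1: revealed 1 new [(2,0)] -> total=9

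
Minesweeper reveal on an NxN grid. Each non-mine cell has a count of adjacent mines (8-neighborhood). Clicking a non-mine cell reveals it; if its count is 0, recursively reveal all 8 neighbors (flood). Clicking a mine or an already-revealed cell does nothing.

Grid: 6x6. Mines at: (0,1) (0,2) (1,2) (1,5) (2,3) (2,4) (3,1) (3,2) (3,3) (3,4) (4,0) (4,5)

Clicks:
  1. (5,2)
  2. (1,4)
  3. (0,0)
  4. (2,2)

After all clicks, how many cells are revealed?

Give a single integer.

Answer: 11

Derivation:
Click 1 (5,2) count=0: revealed 8 new [(4,1) (4,2) (4,3) (4,4) (5,1) (5,2) (5,3) (5,4)] -> total=8
Click 2 (1,4) count=3: revealed 1 new [(1,4)] -> total=9
Click 3 (0,0) count=1: revealed 1 new [(0,0)] -> total=10
Click 4 (2,2) count=5: revealed 1 new [(2,2)] -> total=11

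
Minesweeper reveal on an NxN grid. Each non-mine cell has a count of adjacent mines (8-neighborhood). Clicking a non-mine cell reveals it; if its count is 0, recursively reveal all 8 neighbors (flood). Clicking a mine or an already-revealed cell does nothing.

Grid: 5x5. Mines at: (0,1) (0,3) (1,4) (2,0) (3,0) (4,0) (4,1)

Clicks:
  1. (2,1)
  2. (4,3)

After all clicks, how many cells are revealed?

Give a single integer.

Answer: 14

Derivation:
Click 1 (2,1) count=2: revealed 1 new [(2,1)] -> total=1
Click 2 (4,3) count=0: revealed 13 new [(1,1) (1,2) (1,3) (2,2) (2,3) (2,4) (3,1) (3,2) (3,3) (3,4) (4,2) (4,3) (4,4)] -> total=14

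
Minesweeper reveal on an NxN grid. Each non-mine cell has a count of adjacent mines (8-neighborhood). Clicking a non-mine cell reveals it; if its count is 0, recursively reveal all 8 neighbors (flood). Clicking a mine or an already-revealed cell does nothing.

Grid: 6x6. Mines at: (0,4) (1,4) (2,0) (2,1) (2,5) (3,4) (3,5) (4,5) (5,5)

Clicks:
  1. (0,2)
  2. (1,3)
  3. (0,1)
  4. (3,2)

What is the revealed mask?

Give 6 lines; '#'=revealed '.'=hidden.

Click 1 (0,2) count=0: revealed 8 new [(0,0) (0,1) (0,2) (0,3) (1,0) (1,1) (1,2) (1,3)] -> total=8
Click 2 (1,3) count=2: revealed 0 new [(none)] -> total=8
Click 3 (0,1) count=0: revealed 0 new [(none)] -> total=8
Click 4 (3,2) count=1: revealed 1 new [(3,2)] -> total=9

Answer: ####..
####..
......
..#...
......
......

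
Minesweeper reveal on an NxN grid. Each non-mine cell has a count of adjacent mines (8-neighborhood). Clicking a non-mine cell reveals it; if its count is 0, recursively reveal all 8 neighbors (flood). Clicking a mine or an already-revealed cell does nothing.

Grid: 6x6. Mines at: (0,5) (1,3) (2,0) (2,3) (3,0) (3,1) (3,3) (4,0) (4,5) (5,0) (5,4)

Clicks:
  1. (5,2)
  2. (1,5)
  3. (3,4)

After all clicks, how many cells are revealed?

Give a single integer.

Answer: 8

Derivation:
Click 1 (5,2) count=0: revealed 6 new [(4,1) (4,2) (4,3) (5,1) (5,2) (5,3)] -> total=6
Click 2 (1,5) count=1: revealed 1 new [(1,5)] -> total=7
Click 3 (3,4) count=3: revealed 1 new [(3,4)] -> total=8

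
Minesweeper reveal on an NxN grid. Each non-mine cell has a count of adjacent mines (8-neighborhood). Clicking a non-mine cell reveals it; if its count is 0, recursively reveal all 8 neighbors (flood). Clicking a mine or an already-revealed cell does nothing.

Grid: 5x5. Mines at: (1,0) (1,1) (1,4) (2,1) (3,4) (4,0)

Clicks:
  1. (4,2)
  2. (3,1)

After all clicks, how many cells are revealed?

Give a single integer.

Click 1 (4,2) count=0: revealed 6 new [(3,1) (3,2) (3,3) (4,1) (4,2) (4,3)] -> total=6
Click 2 (3,1) count=2: revealed 0 new [(none)] -> total=6

Answer: 6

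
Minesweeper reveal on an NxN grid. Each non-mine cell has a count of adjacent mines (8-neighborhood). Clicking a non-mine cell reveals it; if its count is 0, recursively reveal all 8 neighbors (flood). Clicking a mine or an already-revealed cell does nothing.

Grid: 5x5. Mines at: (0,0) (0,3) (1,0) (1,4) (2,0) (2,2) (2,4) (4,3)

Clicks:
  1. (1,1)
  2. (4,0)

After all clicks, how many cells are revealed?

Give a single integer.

Click 1 (1,1) count=4: revealed 1 new [(1,1)] -> total=1
Click 2 (4,0) count=0: revealed 6 new [(3,0) (3,1) (3,2) (4,0) (4,1) (4,2)] -> total=7

Answer: 7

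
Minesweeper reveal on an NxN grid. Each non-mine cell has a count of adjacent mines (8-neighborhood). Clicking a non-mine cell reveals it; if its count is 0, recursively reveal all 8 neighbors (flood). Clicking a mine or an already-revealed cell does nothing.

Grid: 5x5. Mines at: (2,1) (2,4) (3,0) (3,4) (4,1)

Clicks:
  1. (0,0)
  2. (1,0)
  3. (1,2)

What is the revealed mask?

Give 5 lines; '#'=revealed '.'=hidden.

Answer: #####
#####
.....
.....
.....

Derivation:
Click 1 (0,0) count=0: revealed 10 new [(0,0) (0,1) (0,2) (0,3) (0,4) (1,0) (1,1) (1,2) (1,3) (1,4)] -> total=10
Click 2 (1,0) count=1: revealed 0 new [(none)] -> total=10
Click 3 (1,2) count=1: revealed 0 new [(none)] -> total=10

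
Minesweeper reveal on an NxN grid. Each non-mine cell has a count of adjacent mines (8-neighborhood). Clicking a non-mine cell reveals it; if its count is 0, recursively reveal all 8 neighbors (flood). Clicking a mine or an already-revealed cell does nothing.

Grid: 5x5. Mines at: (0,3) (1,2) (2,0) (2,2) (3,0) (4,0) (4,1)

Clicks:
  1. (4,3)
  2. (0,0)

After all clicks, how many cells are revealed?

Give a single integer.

Click 1 (4,3) count=0: revealed 10 new [(1,3) (1,4) (2,3) (2,4) (3,2) (3,3) (3,4) (4,2) (4,3) (4,4)] -> total=10
Click 2 (0,0) count=0: revealed 4 new [(0,0) (0,1) (1,0) (1,1)] -> total=14

Answer: 14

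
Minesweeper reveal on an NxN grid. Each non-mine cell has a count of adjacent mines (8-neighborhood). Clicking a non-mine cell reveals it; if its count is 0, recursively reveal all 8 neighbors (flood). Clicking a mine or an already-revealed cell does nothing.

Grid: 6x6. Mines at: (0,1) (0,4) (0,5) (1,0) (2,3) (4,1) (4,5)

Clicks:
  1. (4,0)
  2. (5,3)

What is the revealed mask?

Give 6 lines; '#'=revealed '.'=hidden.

Click 1 (4,0) count=1: revealed 1 new [(4,0)] -> total=1
Click 2 (5,3) count=0: revealed 9 new [(3,2) (3,3) (3,4) (4,2) (4,3) (4,4) (5,2) (5,3) (5,4)] -> total=10

Answer: ......
......
......
..###.
#.###.
..###.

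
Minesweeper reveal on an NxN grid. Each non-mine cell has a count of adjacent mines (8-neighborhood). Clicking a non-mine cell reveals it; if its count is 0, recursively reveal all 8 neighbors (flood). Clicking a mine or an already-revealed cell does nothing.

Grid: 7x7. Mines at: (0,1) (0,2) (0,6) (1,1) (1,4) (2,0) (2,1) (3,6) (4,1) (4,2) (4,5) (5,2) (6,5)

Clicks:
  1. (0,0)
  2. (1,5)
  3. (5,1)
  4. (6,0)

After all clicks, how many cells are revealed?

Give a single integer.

Click 1 (0,0) count=2: revealed 1 new [(0,0)] -> total=1
Click 2 (1,5) count=2: revealed 1 new [(1,5)] -> total=2
Click 3 (5,1) count=3: revealed 1 new [(5,1)] -> total=3
Click 4 (6,0) count=0: revealed 3 new [(5,0) (6,0) (6,1)] -> total=6

Answer: 6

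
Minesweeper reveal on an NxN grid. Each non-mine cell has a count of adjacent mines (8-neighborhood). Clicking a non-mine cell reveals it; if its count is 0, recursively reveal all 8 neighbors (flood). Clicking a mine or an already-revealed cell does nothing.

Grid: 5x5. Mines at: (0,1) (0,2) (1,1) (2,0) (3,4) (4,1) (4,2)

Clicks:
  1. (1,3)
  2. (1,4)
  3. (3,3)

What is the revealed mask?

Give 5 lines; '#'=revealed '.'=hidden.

Click 1 (1,3) count=1: revealed 1 new [(1,3)] -> total=1
Click 2 (1,4) count=0: revealed 5 new [(0,3) (0,4) (1,4) (2,3) (2,4)] -> total=6
Click 3 (3,3) count=2: revealed 1 new [(3,3)] -> total=7

Answer: ...##
...##
...##
...#.
.....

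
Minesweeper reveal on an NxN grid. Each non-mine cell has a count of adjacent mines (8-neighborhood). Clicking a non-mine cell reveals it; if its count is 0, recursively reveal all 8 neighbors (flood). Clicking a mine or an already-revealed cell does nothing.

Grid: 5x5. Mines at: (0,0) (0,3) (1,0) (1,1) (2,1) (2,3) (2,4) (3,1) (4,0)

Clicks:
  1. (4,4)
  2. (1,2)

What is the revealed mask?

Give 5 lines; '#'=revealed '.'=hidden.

Click 1 (4,4) count=0: revealed 6 new [(3,2) (3,3) (3,4) (4,2) (4,3) (4,4)] -> total=6
Click 2 (1,2) count=4: revealed 1 new [(1,2)] -> total=7

Answer: .....
..#..
.....
..###
..###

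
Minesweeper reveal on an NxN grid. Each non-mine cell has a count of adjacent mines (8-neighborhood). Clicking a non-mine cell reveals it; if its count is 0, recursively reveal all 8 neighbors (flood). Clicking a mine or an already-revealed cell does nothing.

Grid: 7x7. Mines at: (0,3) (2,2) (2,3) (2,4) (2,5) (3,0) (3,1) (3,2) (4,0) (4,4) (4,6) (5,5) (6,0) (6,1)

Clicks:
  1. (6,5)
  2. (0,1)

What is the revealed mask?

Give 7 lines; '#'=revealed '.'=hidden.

Answer: ###....
###....
##.....
.......
.......
.......
.....#.

Derivation:
Click 1 (6,5) count=1: revealed 1 new [(6,5)] -> total=1
Click 2 (0,1) count=0: revealed 8 new [(0,0) (0,1) (0,2) (1,0) (1,1) (1,2) (2,0) (2,1)] -> total=9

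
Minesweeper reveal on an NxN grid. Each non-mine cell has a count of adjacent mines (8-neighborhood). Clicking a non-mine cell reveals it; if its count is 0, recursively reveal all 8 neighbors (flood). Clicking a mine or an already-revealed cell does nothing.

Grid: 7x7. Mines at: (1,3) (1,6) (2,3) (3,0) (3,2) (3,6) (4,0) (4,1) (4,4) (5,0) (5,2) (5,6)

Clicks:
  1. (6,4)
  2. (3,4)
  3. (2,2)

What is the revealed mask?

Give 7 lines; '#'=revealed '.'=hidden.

Click 1 (6,4) count=0: revealed 6 new [(5,3) (5,4) (5,5) (6,3) (6,4) (6,5)] -> total=6
Click 2 (3,4) count=2: revealed 1 new [(3,4)] -> total=7
Click 3 (2,2) count=3: revealed 1 new [(2,2)] -> total=8

Answer: .......
.......
..#....
....#..
.......
...###.
...###.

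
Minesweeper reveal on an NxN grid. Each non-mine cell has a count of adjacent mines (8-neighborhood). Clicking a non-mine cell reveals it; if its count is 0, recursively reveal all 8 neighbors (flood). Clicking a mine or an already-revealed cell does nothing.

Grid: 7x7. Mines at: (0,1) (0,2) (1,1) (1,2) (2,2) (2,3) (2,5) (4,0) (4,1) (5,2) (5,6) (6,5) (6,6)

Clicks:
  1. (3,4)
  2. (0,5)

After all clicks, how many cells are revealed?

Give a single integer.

Answer: 9

Derivation:
Click 1 (3,4) count=2: revealed 1 new [(3,4)] -> total=1
Click 2 (0,5) count=0: revealed 8 new [(0,3) (0,4) (0,5) (0,6) (1,3) (1,4) (1,5) (1,6)] -> total=9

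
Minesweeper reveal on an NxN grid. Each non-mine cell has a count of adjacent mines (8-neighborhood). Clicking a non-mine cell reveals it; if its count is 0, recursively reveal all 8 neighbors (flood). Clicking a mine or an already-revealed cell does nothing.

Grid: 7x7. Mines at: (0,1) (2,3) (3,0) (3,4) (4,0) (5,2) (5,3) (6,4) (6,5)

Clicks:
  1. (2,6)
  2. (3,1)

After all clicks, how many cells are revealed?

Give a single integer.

Answer: 20

Derivation:
Click 1 (2,6) count=0: revealed 19 new [(0,2) (0,3) (0,4) (0,5) (0,6) (1,2) (1,3) (1,4) (1,5) (1,6) (2,4) (2,5) (2,6) (3,5) (3,6) (4,5) (4,6) (5,5) (5,6)] -> total=19
Click 2 (3,1) count=2: revealed 1 new [(3,1)] -> total=20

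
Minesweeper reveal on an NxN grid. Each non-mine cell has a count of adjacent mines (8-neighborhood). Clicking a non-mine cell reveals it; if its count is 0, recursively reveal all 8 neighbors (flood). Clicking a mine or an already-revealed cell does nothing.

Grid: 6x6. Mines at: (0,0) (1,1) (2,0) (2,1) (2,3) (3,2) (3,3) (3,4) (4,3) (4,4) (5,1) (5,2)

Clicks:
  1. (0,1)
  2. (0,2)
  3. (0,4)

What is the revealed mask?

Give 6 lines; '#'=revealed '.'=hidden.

Click 1 (0,1) count=2: revealed 1 new [(0,1)] -> total=1
Click 2 (0,2) count=1: revealed 1 new [(0,2)] -> total=2
Click 3 (0,4) count=0: revealed 9 new [(0,3) (0,4) (0,5) (1,2) (1,3) (1,4) (1,5) (2,4) (2,5)] -> total=11

Answer: .#####
..####
....##
......
......
......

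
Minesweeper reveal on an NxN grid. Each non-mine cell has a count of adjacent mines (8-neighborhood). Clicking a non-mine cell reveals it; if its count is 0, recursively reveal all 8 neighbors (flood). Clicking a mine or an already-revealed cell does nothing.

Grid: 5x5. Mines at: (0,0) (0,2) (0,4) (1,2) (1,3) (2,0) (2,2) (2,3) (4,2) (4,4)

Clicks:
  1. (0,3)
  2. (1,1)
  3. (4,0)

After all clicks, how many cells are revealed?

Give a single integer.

Answer: 6

Derivation:
Click 1 (0,3) count=4: revealed 1 new [(0,3)] -> total=1
Click 2 (1,1) count=5: revealed 1 new [(1,1)] -> total=2
Click 3 (4,0) count=0: revealed 4 new [(3,0) (3,1) (4,0) (4,1)] -> total=6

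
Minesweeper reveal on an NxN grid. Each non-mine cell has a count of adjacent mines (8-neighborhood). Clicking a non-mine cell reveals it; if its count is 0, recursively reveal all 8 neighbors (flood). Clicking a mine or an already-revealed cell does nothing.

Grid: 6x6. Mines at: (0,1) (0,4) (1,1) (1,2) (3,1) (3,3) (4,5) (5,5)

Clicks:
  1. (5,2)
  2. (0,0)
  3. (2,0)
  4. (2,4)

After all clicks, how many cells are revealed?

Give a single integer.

Answer: 13

Derivation:
Click 1 (5,2) count=0: revealed 10 new [(4,0) (4,1) (4,2) (4,3) (4,4) (5,0) (5,1) (5,2) (5,3) (5,4)] -> total=10
Click 2 (0,0) count=2: revealed 1 new [(0,0)] -> total=11
Click 3 (2,0) count=2: revealed 1 new [(2,0)] -> total=12
Click 4 (2,4) count=1: revealed 1 new [(2,4)] -> total=13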